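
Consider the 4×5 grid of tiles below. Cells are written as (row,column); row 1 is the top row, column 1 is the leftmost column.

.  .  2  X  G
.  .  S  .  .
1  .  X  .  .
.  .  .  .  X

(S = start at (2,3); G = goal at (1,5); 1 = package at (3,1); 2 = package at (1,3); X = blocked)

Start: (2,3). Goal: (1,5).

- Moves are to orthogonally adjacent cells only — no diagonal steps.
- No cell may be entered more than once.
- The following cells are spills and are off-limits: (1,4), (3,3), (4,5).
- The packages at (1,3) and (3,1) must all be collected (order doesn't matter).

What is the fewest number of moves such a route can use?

Any route passes through (1,3) and (3,1) in some order between (2,3) and (1,5). Summing Manhattan distances along each leg and taking the cheapest ordering ((2,3) → (3,1) → (1,3) → (1,5)) gives a lower bound of 3 + 4 + 2 = 9 moves.
That bound ignores the blocked cells. Measuring each leg by the fewest moves that actually steer around them ((2,3)→(3,1): 3; (3,1)→(1,3): 4; (1,3)→(1,5): 4) raises the lower bound to 11.
The shortest route satisfying every rule uses 13 moves: (2,3) → (1,3) → (1,2) → (2,2) → (3,2) → (3,1) → (4,1) → (4,2) → (4,3) → (4,4) → (3,4) → (2,4) → (2,5) → (1,5).
The bound of 11 isn't tight here; checking systematically, no route of length 11 through 12 satisfies every constraint, so 13 is the minimum.

13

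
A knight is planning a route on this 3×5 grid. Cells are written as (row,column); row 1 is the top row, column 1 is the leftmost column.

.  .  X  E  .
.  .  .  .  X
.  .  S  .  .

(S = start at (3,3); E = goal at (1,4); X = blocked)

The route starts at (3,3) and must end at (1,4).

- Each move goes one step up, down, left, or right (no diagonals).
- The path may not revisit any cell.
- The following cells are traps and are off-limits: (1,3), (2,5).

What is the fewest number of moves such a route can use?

3

The Manhattan distance from (3,3) to (1,4) is |3−1| + |3−4| = 3, so at least 3 moves are needed.
A route of 3 moves achieves this: (3,3) → (2,3) → (2,4) → (1,4).
Since 3 matches the lower bound, it is optimal.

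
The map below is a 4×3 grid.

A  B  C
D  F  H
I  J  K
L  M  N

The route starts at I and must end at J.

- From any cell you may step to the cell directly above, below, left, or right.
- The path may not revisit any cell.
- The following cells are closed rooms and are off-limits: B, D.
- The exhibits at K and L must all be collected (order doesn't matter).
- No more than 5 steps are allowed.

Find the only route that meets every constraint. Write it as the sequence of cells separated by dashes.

I - L - M - N - K - J

The 5-move cap with required stops at K, L leaves no slack for detours.
Route from I: down to L, 2× right (reaching N), up to K, left to J — 5 moves in all.
Check: all required cells visited; 5 ≤ 5 moves.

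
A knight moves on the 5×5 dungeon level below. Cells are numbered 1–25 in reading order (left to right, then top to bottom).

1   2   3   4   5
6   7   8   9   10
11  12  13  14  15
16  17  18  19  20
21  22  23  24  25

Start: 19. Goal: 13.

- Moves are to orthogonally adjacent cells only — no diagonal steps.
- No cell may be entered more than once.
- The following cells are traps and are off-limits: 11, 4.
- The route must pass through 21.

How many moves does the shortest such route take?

Any route passes through 21 somewhere between 19 and 13. Summing Manhattan distances along the two legs (19 → 21 → 13) gives a lower bound of 4 + 4 = 8 moves.
A route of 8 moves achieves this: 19 → 24 → 23 → 22 → 21 → 16 → 17 → 12 → 13.
Since 8 matches the lower bound, it is optimal.

8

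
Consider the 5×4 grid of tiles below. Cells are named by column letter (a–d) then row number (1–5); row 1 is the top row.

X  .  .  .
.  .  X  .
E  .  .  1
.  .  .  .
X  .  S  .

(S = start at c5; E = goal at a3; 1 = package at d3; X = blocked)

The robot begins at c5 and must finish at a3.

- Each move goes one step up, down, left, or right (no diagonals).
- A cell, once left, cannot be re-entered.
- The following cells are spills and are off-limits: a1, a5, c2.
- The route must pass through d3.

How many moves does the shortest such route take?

Any route passes through d3 somewhere between c5 and a3. Summing Manhattan distances along the two legs (c5 → d3 → a3) gives a lower bound of 3 + 3 = 6 moves.
A route of 6 moves achieves this: c5 → c4 → d4 → d3 → c3 → b3 → a3.
Since 6 matches the lower bound, it is optimal.

6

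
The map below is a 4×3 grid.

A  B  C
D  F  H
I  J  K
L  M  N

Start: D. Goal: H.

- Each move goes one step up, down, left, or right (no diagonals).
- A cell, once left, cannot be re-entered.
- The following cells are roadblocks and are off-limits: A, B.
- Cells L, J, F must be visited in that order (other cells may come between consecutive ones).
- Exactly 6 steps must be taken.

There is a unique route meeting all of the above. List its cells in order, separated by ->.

The waypoints must appear in the order L, J, F, with no cell reused.
Route from D: down 2 to L, right 1 to M, up 2 to F, right 1 to H — 6 moves in all.
Check: order respected (L at step 2, J at step 4, F at step 5); 6 moves as required.

D -> I -> L -> M -> J -> F -> H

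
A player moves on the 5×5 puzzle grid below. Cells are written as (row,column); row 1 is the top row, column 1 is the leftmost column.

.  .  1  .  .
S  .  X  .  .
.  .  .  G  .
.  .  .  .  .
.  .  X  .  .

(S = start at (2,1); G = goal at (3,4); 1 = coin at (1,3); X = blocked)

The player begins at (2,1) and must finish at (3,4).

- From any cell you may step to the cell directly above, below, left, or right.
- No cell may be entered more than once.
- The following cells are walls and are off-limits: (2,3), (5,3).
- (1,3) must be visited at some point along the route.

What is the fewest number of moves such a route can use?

Any route passes through (1,3) somewhere between (2,1) and (3,4). Summing Manhattan distances along the two legs ((2,1) → (1,3) → (3,4)) gives a lower bound of 3 + 3 = 6 moves.
A route of 6 moves achieves this: (2,1) → (1,1) → (1,2) → (1,3) → (1,4) → (2,4) → (3,4).
Since 6 matches the lower bound, it is optimal.

6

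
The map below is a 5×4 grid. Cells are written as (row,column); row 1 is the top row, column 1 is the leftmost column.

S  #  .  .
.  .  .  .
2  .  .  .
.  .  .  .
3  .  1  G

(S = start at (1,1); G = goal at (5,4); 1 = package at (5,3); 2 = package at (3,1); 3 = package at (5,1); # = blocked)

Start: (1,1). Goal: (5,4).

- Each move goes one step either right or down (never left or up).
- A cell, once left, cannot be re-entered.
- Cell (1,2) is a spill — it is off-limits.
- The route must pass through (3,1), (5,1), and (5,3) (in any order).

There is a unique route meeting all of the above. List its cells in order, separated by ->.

(1,1) -> (2,1) -> (3,1) -> (4,1) -> (5,1) -> (5,2) -> (5,3) -> (5,4)

Moves only go right or down, so the column and row indices never decrease.
Route from (1,1): 4× down (reaching (5,1)), 3× right (reaching (5,4)) — 7 moves in all.
Check: all required cells visited.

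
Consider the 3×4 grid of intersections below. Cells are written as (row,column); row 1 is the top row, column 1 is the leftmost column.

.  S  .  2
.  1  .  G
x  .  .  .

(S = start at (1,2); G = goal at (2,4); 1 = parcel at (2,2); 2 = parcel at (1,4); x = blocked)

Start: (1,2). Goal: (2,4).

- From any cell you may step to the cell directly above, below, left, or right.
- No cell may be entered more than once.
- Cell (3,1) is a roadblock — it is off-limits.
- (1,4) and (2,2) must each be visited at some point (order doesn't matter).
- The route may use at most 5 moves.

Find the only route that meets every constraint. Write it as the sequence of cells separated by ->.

(1,2) -> (2,2) -> (2,3) -> (1,3) -> (1,4) -> (2,4)

The budget equals the shortest possible length, so every move has to be on a shortest route through the required cells.
Route from (1,2): down 1 to (2,2), right 1 to (2,3), up 1 to (1,3), right 1 to (1,4), down 1 to (2,4) — 5 moves in all.
Check: all required cells visited; 5 ≤ 5 moves.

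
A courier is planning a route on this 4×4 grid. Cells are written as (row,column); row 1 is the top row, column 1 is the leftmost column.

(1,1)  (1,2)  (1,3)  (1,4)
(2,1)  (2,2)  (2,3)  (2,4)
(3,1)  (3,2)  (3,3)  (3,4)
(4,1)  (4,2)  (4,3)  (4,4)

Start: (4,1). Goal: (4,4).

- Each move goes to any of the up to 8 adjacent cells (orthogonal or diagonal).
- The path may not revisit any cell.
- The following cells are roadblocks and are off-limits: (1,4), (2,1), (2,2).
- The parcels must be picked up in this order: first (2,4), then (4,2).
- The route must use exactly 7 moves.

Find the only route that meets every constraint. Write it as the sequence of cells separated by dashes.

(4,1) - (3,2) - (2,3) - (2,4) - (3,3) - (4,2) - (4,3) - (4,4)

The waypoints must appear in the order (2,4), (4,2), with no cell reused.
Route from (4,1): up-right 2 to (2,3), right 1 to (2,4), down-left 2 to (4,2), right 2 to (4,4) — 7 moves in all.
Check: order respected ((2,4) at step 3, (4,2) at step 5); 7 moves as required.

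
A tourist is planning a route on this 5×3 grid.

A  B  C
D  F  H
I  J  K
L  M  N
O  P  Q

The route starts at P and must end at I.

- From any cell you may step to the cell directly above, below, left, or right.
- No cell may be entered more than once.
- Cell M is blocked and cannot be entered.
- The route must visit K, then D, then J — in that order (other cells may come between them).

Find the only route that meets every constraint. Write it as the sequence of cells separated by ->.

P -> Q -> N -> K -> H -> C -> B -> A -> D -> F -> J -> I

The waypoints must appear in the order K, D, J, with no cell reused.
Route from P: right to Q, 4× up (reaching C), 2× left (reaching A), down to D, right to F, down to J, left to I — 11 moves in all.
Check: order respected (K at step 3, D at step 8, J at step 10).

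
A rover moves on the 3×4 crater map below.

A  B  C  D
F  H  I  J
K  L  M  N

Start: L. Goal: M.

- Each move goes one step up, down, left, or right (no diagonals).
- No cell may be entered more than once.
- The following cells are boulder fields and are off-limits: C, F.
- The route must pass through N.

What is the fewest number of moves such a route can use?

5

Any route passes through N somewhere between L and M. Summing Manhattan distances along the two legs (L → N → M) gives a lower bound of 2 + 1 = 3 moves.
The shortest route satisfying every rule uses 5 moves: L → H → I → J → N → M.
The bound of 3 isn't tight here; checking systematically, no route of length 3 through 4 satisfies every constraint, so 5 is the minimum.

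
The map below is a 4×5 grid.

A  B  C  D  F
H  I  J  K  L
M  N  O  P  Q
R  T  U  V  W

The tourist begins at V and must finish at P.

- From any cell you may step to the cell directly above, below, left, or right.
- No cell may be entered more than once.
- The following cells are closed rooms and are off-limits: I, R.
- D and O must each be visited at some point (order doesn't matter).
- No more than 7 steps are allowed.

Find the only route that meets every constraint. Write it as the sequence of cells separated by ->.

Any route must reach D and O and still end at P within 7 moves, so the order of the required stops is forced.
Route from V: left to U, 3× up (reaching C), right to D, 2× down (reaching P) — 7 moves in all.
Check: all required cells visited; 7 ≤ 7 moves.

V -> U -> O -> J -> C -> D -> K -> P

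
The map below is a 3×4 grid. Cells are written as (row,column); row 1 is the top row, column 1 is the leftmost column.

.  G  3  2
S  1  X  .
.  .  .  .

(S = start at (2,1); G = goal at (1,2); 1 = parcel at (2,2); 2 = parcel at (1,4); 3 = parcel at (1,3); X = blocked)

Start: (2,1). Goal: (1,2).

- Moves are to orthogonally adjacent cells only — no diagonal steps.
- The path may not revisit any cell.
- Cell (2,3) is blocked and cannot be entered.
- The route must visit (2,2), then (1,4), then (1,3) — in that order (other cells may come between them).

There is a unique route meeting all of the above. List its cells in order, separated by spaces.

(2,1) (2,2) (3,2) (3,3) (3,4) (2,4) (1,4) (1,3) (1,2)

The waypoints must appear in the order (2,2), (1,4), (1,3), with no cell reused.
Route from (2,1): right 1 to (2,2), down 1 to (3,2), right 2 to (3,4), up 2 to (1,4), left 2 to (1,2) — 8 moves in all.
Check: order respected (1 at step 1, 2 at step 6, 3 at step 7).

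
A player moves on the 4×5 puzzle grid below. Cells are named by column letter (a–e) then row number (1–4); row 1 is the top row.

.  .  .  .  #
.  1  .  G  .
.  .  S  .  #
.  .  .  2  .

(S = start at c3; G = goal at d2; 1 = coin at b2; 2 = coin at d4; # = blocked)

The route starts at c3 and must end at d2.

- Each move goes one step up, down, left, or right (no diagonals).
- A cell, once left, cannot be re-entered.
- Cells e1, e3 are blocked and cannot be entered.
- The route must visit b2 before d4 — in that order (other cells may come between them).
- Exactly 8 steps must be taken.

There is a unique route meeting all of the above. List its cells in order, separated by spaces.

The waypoints must appear in the order b2, d4, with no cell reused.
Route from c3: up 1 to c2, left 1 to b2, down 2 to b4, right 2 to d4, up 2 to d2 — 8 moves in all.
Check: order respected (1 at step 2, 2 at step 6); 8 moves as required.

c3 c2 b2 b3 b4 c4 d4 d3 d2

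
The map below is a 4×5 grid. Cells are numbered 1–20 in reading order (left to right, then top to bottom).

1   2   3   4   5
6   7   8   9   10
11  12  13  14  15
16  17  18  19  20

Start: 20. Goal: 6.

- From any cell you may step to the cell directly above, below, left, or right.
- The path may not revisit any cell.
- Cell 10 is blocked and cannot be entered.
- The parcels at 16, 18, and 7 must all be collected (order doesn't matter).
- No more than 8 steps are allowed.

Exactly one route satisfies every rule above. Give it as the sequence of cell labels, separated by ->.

The 8-move cap with required stops at 16, 18, 7 leaves no slack for detours.
Route from 20: 4× left (reaching 16), up to 11, right to 12, up to 7, left to 6 — 8 moves in all.
Check: all required cells visited; 8 ≤ 8 moves.

20 -> 19 -> 18 -> 17 -> 16 -> 11 -> 12 -> 7 -> 6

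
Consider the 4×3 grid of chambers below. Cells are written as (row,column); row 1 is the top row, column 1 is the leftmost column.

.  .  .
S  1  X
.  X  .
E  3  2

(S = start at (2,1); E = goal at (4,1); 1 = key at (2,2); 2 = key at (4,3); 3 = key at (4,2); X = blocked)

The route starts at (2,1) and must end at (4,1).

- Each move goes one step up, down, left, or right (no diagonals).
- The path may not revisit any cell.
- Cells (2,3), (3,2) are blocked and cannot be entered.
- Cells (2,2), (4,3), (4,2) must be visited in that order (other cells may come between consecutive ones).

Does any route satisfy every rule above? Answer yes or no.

no

Every way from (2,2) onward to (4,1) runs back through (2,1), which the route has already used — so it cannot be completed without a revisit.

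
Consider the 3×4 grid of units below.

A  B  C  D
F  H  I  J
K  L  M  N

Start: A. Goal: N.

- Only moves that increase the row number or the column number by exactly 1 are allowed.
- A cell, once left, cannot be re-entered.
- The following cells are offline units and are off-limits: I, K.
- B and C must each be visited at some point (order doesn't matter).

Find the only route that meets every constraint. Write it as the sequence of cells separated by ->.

A -> B -> C -> D -> J -> N

Moves only go right or down, so the column and row indices never decrease.
Route from A: right 3 to D, down 2 to N — 5 moves in all.
Check: all required cells visited.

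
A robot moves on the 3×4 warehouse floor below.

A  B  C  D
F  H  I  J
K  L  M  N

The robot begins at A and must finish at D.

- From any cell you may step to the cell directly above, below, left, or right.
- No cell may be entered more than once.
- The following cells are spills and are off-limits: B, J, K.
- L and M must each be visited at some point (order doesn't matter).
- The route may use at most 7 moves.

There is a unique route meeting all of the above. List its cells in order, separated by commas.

The budget equals the shortest possible length, so every move has to be on a shortest route through the required cells.
Route from A: down 1 to F, right 1 to H, down 1 to L, right 1 to M, up 2 to C, right 1 to D — 7 moves in all.
Check: all required cells visited; 7 ≤ 7 moves.

A, F, H, L, M, I, C, D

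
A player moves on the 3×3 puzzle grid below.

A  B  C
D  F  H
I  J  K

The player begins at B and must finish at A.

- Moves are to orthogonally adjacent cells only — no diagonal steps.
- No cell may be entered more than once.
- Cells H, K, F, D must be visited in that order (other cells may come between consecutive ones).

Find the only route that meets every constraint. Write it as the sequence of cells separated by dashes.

B - C - H - K - J - F - D - A

The waypoints must appear in the order H, K, F, D, with no cell reused.
Route from B: right to C, 2× down (reaching K), left to J, up to F, left to D, up to A — 7 moves in all.
Check: order respected (H at step 2, K at step 3, F at step 5, D at step 6).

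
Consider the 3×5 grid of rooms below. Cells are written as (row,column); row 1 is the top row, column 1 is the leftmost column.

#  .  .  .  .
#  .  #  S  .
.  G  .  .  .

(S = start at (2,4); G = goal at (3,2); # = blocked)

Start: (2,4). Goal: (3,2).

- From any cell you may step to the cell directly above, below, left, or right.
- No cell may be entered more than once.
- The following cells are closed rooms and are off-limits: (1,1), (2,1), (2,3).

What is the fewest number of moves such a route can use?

3

The Manhattan distance from (2,4) to (3,2) is |2−3| + |4−2| = 3, so at least 3 moves are needed.
A route of 3 moves achieves this: (2,4) → (3,4) → (3,3) → (3,2).
Since 3 matches the lower bound, it is optimal.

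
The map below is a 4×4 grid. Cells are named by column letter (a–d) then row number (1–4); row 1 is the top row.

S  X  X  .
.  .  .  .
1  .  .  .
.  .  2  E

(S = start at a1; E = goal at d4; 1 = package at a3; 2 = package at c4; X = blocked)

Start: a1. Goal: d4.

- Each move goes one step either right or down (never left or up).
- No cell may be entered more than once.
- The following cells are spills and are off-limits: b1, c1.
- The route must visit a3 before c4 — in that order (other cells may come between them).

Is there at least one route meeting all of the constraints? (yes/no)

One route that works: a1 → a2 → a3 → a4 → b4 → c4 → d4.

yes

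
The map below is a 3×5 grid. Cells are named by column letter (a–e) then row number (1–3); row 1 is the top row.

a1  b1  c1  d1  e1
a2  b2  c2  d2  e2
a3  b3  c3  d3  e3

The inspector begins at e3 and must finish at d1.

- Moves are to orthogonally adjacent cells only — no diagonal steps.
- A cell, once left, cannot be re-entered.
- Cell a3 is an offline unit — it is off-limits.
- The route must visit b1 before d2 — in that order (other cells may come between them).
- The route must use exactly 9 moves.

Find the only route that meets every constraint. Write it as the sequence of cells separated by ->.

The waypoints must appear in the order b1, d2, with no cell reused.
Route from e3: left 3 to b3, up 2 to b1, right 1 to c1, down 1 to c2, right 1 to d2, up 1 to d1 — 9 moves in all.
Check: order respected (b1 at step 5, d2 at step 8); 9 moves as required.

e3 -> d3 -> c3 -> b3 -> b2 -> b1 -> c1 -> c2 -> d2 -> d1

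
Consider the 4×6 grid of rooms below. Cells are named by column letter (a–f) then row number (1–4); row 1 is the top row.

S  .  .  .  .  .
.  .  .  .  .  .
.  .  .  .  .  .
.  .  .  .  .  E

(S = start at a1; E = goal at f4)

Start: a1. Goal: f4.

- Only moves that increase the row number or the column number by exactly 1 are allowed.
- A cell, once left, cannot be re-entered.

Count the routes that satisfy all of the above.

56

A right/down-only route from a1 to f4 makes exactly 3 down-moves and 5 right-moves in some order.
With no other constraints that would be C(8,3) = 56 routes.
That gives 56 routes.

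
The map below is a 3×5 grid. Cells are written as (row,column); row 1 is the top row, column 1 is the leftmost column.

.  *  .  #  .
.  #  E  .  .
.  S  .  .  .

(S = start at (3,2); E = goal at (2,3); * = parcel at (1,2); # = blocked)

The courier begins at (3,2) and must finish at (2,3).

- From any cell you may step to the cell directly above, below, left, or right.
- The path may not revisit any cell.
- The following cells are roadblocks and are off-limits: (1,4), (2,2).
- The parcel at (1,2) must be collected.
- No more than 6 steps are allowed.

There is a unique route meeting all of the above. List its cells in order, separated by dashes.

The budget equals the shortest possible length, so every move has to be on a shortest route through the required cells.
Route from (3,2): left to (3,1), 2× up (reaching (1,1)), 2× right (reaching (1,3)), down to (2,3) — 6 moves in all.
Check: all required cells visited; 6 ≤ 6 moves.

(3,2) - (3,1) - (2,1) - (1,1) - (1,2) - (1,3) - (2,3)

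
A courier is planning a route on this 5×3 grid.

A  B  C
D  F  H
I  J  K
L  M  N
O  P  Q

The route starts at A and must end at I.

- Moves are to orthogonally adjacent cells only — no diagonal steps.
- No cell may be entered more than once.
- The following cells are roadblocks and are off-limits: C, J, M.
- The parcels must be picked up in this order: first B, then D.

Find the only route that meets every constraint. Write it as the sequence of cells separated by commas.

The waypoints must appear in the order B, D, with no cell reused.
Route from A: right 1 to B, down 1 to F, left 1 to D, down 1 to I — 4 moves in all.
Check: order respected (B at step 1, D at step 3).

A, B, F, D, I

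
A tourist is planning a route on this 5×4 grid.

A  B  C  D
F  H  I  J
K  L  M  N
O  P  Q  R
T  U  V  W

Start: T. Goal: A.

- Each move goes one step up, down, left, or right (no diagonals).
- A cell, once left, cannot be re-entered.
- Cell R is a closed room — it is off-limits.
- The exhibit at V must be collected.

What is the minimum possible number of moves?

Any route passes through V somewhere between T and A. Summing Manhattan distances along the two legs (T → V → A) gives a lower bound of 2 + 6 = 8 moves.
A route of 8 moves achieves this: T → U → V → Q → M → I → C → B → A.
Since 8 matches the lower bound, it is optimal.

8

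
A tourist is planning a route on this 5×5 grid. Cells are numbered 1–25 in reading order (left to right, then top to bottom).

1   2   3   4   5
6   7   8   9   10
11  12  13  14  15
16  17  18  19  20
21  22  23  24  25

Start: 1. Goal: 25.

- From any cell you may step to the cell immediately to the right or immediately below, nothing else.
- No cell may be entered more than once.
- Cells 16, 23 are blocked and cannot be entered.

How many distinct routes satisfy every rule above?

53

A right/down-only route from 1 to 25 makes exactly 4 down-moves and 4 right-moves in some order.
With no other constraints that would be C(8,4) = 70 routes.
Subtract routes through each blocked cell (inclusion–exclusion for overlaps): − through 16: 5 − through 23: 15 + through 16&23: 3 → 53.
That gives 53 routes.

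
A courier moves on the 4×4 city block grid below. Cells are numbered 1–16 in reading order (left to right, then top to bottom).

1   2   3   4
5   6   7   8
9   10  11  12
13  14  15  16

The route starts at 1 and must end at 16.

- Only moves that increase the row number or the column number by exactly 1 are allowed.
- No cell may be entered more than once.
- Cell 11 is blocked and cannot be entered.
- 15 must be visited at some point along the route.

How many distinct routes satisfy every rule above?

4

A right/down-only route from 1 to 16 makes exactly 3 down-moves and 3 right-moves in some order.
With no other constraints that would be C(6,3) = 20 routes.
Split at 15 and multiply the segment counts (each segment already excludes blocked cells): 1→15: 4; 15→16: 1; product = 4.
That gives 4 routes.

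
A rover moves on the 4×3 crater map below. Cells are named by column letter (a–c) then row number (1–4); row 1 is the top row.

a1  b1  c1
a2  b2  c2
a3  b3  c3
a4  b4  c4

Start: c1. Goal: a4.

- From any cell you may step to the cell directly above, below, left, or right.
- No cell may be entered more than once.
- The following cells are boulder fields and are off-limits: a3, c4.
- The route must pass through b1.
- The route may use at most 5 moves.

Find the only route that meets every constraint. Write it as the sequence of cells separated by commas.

Any route must reach b1 and still end at a4 within 5 moves, so the order of the required stops is forced.
Route from c1: left 1 to b1, down 3 to b4, left 1 to a4 — 5 moves in all.
Check: all required cells visited; 5 ≤ 5 moves.

c1, b1, b2, b3, b4, a4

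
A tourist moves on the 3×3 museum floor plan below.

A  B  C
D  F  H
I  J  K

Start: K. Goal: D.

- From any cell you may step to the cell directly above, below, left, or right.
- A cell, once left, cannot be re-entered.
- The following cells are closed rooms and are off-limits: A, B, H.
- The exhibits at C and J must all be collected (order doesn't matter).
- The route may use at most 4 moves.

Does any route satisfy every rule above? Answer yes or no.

no

The blocked cells wall C off from K completely — no sequence of moves reaches it at all, so no route can satisfy the rules.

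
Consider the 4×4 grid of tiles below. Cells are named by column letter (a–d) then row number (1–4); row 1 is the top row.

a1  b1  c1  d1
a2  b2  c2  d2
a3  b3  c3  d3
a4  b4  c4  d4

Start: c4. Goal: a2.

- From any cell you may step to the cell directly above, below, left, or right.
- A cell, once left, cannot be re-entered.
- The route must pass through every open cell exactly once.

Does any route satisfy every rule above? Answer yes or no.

no

Colour the cells like a checkerboard: each orthogonal step flips colour, so a Hamiltonian route alternates colours. Here there are 8 cells of one colour and 8 of the other, with start on the same colour as the goal — the counts and endpoints can't be arranged into an alternating sequence of length 16, so no Hamiltonian route exists.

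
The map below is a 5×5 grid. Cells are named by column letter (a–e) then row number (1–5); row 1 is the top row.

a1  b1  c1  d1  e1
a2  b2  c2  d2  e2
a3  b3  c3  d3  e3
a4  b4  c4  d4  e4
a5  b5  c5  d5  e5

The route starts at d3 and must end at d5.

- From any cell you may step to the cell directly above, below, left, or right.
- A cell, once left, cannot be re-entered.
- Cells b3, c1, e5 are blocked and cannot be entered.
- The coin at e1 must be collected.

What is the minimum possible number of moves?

8

Any route passes through e1 somewhere between d3 and d5. Summing Manhattan distances along the two legs (d3 → e1 → d5) gives a lower bound of 3 + 5 = 8 moves.
A route of 8 moves achieves this: d3 → d2 → d1 → e1 → e2 → e3 → e4 → d4 → d5.
Since 8 matches the lower bound, it is optimal.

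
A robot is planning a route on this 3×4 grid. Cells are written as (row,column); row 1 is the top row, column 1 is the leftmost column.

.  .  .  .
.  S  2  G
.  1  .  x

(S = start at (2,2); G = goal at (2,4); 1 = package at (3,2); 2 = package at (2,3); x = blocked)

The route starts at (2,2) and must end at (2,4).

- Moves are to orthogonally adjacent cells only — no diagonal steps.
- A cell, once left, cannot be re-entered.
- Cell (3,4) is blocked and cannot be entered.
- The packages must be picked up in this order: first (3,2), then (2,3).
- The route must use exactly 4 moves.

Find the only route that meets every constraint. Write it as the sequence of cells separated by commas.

(2,2), (3,2), (3,3), (2,3), (2,4)

The waypoints must appear in the order (3,2), (2,3), with no cell reused.
Route from (2,2): down 1 to (3,2), right 1 to (3,3), up 1 to (2,3), right 1 to (2,4) — 4 moves in all.
Check: order respected (1 at step 1, 2 at step 3); 4 moves as required.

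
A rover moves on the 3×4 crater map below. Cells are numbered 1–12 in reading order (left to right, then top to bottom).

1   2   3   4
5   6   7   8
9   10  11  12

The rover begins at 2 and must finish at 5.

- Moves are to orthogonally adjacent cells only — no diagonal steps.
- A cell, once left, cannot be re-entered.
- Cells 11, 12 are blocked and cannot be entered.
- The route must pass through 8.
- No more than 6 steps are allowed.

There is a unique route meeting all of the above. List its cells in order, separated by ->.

The 6-move cap with required stops at 8 leaves no slack for detours.
Route from 2: 2× right (reaching 4), down to 8, 3× left (reaching 5) — 6 moves in all.
Check: all required cells visited; 6 ≤ 6 moves.

2 -> 3 -> 4 -> 8 -> 7 -> 6 -> 5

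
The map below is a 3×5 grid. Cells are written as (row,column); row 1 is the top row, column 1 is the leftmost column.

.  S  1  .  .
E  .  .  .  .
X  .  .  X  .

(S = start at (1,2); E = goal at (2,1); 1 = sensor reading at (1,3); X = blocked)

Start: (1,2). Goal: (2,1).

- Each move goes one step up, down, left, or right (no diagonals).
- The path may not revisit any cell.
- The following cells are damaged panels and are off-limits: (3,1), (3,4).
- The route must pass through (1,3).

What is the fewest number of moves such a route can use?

4

Any route passes through (1,3) somewhere between (1,2) and (2,1). Summing Manhattan distances along the two legs ((1,2) → (1,3) → (2,1)) gives a lower bound of 1 + 3 = 4 moves.
A route of 4 moves achieves this: (1,2) → (1,3) → (2,3) → (2,2) → (2,1).
Since 4 matches the lower bound, it is optimal.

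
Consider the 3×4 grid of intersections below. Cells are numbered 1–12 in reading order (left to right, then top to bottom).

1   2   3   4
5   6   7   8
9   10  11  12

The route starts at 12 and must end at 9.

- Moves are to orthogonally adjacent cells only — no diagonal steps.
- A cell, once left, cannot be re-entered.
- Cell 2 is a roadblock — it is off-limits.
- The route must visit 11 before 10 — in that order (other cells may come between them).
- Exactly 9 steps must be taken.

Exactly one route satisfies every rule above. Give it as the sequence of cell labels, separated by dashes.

The waypoints must appear in the order 11, 10, with no cell reused.
Route from 12: 2× up (reaching 4), left to 3, 2× down (reaching 11), left to 10, up to 6, left to 5, down to 9 — 9 moves in all.
Check: order respected (11 at step 5, 10 at step 6); 9 moves as required.

12 - 8 - 4 - 3 - 7 - 11 - 10 - 6 - 5 - 9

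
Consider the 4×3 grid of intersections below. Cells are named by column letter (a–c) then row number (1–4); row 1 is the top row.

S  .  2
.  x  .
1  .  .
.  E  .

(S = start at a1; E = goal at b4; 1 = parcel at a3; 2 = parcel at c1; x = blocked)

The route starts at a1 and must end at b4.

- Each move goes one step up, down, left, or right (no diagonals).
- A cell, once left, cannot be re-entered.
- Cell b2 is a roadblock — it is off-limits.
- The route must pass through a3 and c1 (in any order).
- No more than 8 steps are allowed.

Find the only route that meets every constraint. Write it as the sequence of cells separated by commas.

The budget equals the shortest possible length, so every move has to be on a shortest route through the required cells.
Route from a1: right 2 to c1, down 2 to c3, left 2 to a3, down 1 to a4, right 1 to b4 — 8 moves in all.
Check: all required cells visited; 8 ≤ 8 moves.

a1, b1, c1, c2, c3, b3, a3, a4, b4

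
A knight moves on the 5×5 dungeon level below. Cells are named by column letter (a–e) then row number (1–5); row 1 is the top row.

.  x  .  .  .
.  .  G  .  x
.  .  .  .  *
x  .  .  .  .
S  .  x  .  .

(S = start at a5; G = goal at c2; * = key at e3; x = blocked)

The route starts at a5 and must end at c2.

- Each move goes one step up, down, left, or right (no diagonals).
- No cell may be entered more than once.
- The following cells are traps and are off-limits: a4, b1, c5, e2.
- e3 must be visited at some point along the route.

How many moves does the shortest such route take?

Any route passes through e3 somewhere between a5 and c2. Summing Manhattan distances along the two legs (a5 → e3 → c2) gives a lower bound of 6 + 3 = 9 moves.
A route of 9 moves achieves this: a5 → b5 → b4 → c4 → d4 → e4 → e3 → d3 → d2 → c2.
Since 9 matches the lower bound, it is optimal.

9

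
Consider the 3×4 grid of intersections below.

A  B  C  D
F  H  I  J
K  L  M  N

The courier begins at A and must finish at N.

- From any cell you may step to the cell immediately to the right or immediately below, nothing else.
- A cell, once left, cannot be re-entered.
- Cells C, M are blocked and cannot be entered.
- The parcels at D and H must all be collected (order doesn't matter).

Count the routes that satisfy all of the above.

A right/down-only route from A to N makes exactly 2 down-moves and 3 right-moves in some order.
With no other constraints that would be C(5,2) = 10 routes.
H is below but to the left of D: going D → H would need a leftward move and H → D an upward move, so no right/down-only route can visit both required cells.
No route satisfies every constraint, so the count is 0.

0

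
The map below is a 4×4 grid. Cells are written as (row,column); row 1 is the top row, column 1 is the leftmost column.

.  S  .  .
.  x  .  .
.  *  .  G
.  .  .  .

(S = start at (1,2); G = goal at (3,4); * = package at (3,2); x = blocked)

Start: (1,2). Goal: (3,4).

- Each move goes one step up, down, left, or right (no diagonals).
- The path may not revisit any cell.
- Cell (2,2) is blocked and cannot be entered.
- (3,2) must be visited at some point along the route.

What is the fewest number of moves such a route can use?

6

Any route passes through (3,2) somewhere between (1,2) and (3,4). Summing Manhattan distances along the two legs ((1,2) → (3,2) → (3,4)) gives a lower bound of 2 + 2 = 4 moves.
That bound ignores the blocked cells. Measuring each leg by the fewest moves that actually steer around them ((1,2)→(3,2): 4; (3,2)→(3,4): 2) raises the lower bound to 6.
A route of 6 moves exists: (1,2) → (1,1) → (2,1) → (3,1) → (3,2) → (3,3) → (3,4).
Since 6 matches that lower bound, it is optimal.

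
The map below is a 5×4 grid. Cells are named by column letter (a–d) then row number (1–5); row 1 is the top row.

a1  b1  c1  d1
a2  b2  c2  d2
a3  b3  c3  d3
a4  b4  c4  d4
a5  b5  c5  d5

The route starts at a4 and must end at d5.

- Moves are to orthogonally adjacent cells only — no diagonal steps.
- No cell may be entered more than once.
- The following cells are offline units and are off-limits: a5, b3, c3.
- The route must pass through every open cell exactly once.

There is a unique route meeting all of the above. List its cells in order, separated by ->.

Need to visit all 17 open cells exactly once, starting at a4 and ending at d5.
Cell d1 has only two open neighbours (d2 and c1), so the path must pass straight through it: one of those is the cell it's entered from and the other is where it exits.
Route from a4: up 3 to a1, right 1 to b1, down 1 to b2, right 1 to c2, up 1 to c1, right 1 to d1, down 3 to d4, left 2 to b4, down 1 to b5, right 2 to d5 — 16 moves in all.
Check: all 17 open cells covered.

a4 -> a3 -> a2 -> a1 -> b1 -> b2 -> c2 -> c1 -> d1 -> d2 -> d3 -> d4 -> c4 -> b4 -> b5 -> c5 -> d5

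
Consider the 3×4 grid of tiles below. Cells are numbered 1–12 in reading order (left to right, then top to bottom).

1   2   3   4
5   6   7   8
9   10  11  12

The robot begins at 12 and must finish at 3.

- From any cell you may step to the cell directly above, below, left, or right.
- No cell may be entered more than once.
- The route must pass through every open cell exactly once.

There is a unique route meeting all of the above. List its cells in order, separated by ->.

Need to visit all 12 open cells exactly once, starting at 12 and ending at 3.
Cell 9 has only two open neighbours (5 and 10), so the path must pass straight through it: one of those is the cell it's entered from and the other is where it exits.
Route from 12: 3× left (reaching 9), 2× up (reaching 1), right to 2, down to 6, 2× right (reaching 8), up to 4, left to 3 — 11 moves in all.
Check: all 12 open cells covered.

12 -> 11 -> 10 -> 9 -> 5 -> 1 -> 2 -> 6 -> 7 -> 8 -> 4 -> 3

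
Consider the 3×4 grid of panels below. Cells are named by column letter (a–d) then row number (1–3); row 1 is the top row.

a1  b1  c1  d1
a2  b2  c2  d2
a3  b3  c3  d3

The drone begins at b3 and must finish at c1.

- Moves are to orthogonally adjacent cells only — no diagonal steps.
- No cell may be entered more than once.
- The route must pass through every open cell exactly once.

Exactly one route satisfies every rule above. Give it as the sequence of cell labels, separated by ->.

Need to visit all 12 open cells exactly once, starting at b3 and ending at c1.
Cell a1 has only two open neighbours (a2 and b1), so the path must pass straight through it: one of those is the cell it's entered from and the other is where it exits.
Route from b3: left to a3, 2× up (reaching a1), right to b1, down to b2, right to c2, down to c3, right to d3, 2× up (reaching d1), left to c1 — 11 moves in all.
Check: all 12 open cells covered.

b3 -> a3 -> a2 -> a1 -> b1 -> b2 -> c2 -> c3 -> d3 -> d2 -> d1 -> c1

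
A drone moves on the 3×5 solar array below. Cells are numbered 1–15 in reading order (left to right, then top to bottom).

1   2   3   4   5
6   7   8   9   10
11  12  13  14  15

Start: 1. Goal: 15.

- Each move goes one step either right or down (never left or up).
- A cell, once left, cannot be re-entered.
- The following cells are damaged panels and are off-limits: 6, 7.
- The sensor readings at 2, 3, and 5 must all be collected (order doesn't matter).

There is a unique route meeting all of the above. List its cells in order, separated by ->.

1 -> 2 -> 3 -> 4 -> 5 -> 10 -> 15

Moves only go right or down, so the column and row indices never decrease.
Route from 1: right 4 to 5, down 2 to 15 — 6 moves in all.
Check: all required cells visited.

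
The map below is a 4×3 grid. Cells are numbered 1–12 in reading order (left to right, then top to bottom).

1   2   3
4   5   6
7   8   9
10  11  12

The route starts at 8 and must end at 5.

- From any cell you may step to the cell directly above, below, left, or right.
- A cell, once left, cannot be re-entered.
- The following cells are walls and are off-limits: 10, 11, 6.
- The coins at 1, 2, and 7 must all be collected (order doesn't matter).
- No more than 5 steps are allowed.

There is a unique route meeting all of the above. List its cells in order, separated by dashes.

The 5-move cap with required stops at 1, 2, 7 leaves no slack for detours.
Route from 8: left 1 to 7, up 2 to 1, right 1 to 2, down 1 to 5 — 5 moves in all.
Check: all required cells visited; 5 ≤ 5 moves.

8 - 7 - 4 - 1 - 2 - 5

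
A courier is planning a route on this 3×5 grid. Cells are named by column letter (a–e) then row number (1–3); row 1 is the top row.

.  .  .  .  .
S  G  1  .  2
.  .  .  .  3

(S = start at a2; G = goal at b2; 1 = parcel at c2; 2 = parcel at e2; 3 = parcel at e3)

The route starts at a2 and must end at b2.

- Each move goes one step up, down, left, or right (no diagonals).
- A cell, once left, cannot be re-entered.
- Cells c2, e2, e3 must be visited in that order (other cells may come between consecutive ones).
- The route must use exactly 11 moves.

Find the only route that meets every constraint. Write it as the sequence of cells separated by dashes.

a2 - a1 - b1 - c1 - c2 - d2 - e2 - e3 - d3 - c3 - b3 - b2

The waypoints must appear in the order c2, e2, e3, with no cell reused.
Route from a2: up to a1, 2× right (reaching c1), down to c2, 2× right (reaching e2), down to e3, 3× left (reaching b3), up to b2 — 11 moves in all.
Check: order respected (1 at step 4, 2 at step 6, 3 at step 7); 11 moves as required.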